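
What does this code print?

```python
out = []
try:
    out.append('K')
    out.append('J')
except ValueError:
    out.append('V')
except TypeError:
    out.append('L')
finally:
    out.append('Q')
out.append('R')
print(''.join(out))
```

Execution trace: 'K' (try body) → 'J' (try body, no exception) → 'Q' (finally) → 'R' (after the try/except). Output: KJQR

Answer: KJQR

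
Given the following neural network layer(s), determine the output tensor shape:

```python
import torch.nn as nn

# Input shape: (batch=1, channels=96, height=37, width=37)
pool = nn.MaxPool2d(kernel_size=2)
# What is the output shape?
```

Input: (1, 96, 37, 37) -> Output: (1, 96, 18, 18)

Answer: (1, 96, 18, 18)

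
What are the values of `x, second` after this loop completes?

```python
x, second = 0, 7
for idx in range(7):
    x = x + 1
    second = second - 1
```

x goes 0→7, second goes 7→0
`x, second` takes the values: (0, 7) → (1, 7) → (1, 6) → (2, 6) → (2, 5) → (3, 5) → (3, 4) → (4, 4) → (4, 3) → (5, 3) → (5, 2) → (6, 2) → (6, 1) → (7, 1) → (7, 0)

Answer: 7, 0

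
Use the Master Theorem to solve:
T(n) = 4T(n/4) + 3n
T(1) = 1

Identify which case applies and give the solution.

a=4, b=4, f(n)=3n. log_4(4) = 1. Since c=1 = 1, Case 2 applies: T(n) = Θ(n^log_b(a) · log n) = O(n log n).

Answer: O(n log n) - Case 2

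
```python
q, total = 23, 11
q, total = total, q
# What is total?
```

Trace:
`q, total = 23, 11` → q = 23; total = 11
`q, total = total, q` → q = 11; total = 23
So total = 23

Answer: 23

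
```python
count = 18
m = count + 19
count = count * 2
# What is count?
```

Trace:
`count = 18` → count = 18
`m = count + 19` → m = 37
`count = count * 2` → count = 36
So count = 36

Answer: 36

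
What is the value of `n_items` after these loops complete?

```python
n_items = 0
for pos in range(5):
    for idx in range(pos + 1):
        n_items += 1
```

Triangle: 1 + 2 + ... + 5
`n_items` takes the values: 0 → 1 → 2 → 3 → 4 → 5 → 6 → 7 → 8 → 9 → 10 → 11 → 12 → 13 → 14 → 15

Answer: 15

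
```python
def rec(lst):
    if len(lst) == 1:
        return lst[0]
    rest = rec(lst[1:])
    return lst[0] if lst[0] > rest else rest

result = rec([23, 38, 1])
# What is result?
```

Recursive max over [23, 38, 1] = 38

Answer: 38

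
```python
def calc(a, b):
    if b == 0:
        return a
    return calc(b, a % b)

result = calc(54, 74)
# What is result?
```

calc(54, 74) -> calc(74, 54) -> calc(54, 20) -> calc(20, 14) -> calc(14, 6) -> calc(6, 2) -> calc(2, 0) -> 2

Answer: 2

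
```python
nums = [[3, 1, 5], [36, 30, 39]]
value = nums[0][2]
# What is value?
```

Trace:
`nums = [[3, 1, 5], [36, 30, 39]]` → nums = [[3, 1, 5], [36, 30, 39]]
`value = nums[0][2]` → value = 5
So value = 5

Answer: 5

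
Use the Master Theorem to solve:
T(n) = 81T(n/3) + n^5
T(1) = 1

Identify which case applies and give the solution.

a=81, b=3, f(n)=n^5. log_3(81) = 4. Since c=5 > 4 and the regularity condition holds (81(n/3)^5 = (81/3^5)n^5 with 81/3^5 < 1), Case 3 applies: T(n) = Θ(f(n)) = O(n^5).

Answer: O(n^5) - Case 3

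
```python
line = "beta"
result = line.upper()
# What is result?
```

Trace:
`line = "beta"` → line = 'beta'
`result = line.upper()` → result = 'BETA'
So result = 'BETA'

Answer: 'BETA'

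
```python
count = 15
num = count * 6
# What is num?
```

Trace:
`count = 15` → count = 15
`num = count * 6` → num = 90
So num = 90

Answer: 90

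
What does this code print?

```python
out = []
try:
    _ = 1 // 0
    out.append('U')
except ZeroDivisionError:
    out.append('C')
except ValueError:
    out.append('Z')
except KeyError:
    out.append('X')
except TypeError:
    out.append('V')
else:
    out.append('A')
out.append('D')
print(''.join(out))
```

Execution trace: 'C' (except ZeroDivisionError) → 'D' (after the try/except). Output: CD

Answer: CD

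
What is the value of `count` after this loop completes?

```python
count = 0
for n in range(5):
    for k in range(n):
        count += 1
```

Triangle number: 0+1+2+...+4
`count` takes the values: 0 → 1 → 2 → 3 → 4 → 5 → 6 → 7 → 8 → 9 → 10

Answer: 10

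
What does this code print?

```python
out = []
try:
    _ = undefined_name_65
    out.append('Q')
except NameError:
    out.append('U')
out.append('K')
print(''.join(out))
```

Execution trace: 'U' (except NameError) → 'K' (after the try/except). Output: UK

Answer: UK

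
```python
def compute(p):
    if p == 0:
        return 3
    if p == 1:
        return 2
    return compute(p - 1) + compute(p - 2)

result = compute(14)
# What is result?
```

Build up from base cases: compute(0)=3, compute(1)=2, compute(2)=5, compute(3)=7, compute(4)=12, compute(5)=19, compute(6)=31, ..., compute(14)=1453

Answer: 1453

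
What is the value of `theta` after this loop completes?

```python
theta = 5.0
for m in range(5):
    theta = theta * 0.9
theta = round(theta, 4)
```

Exponential decay: 5.0 * 0.9^5
`theta` takes the values: 5.0 → 4.5 → 4.05 → 3.645 → 3.2805 → 2.95245 → 2.9525

Answer: 2.9525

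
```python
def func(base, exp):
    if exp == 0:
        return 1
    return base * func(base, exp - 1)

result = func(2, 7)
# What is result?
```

func(2, 7) = 2 * 2 * 2 * 2 * 2 * 2 * 2 = 128

Answer: 128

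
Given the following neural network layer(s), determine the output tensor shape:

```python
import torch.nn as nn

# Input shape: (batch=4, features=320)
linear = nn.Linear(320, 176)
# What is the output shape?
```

Input: (4, 320) -> Output: (4, 176)

Answer: (4, 176)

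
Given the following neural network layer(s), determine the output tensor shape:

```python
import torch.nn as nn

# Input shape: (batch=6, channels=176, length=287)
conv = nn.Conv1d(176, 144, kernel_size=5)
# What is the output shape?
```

Input: (6, 176, 287) -> Output: (6, 144, 283)

Answer: (6, 144, 283)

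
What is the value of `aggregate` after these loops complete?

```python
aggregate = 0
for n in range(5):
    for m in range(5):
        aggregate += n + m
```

Sum of all n+m for n,m in 5x5
`aggregate` takes the values: 0 → 1 → 3 → 6 → 10 → 11 → 13 → 16 → 20 → 25 → 27 → 30 → 34 → 39 → 45 → 48 → 52 → 57 → 63 → 70 → 74 → 79 → 85 → 92 → 100

Answer: 100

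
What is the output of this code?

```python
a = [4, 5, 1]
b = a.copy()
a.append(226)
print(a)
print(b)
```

Key concept: list.copy() creates independent copy.
Step by step:
`a = [4, 5, 1]` → a = [4, 5, 1]
`b = a.copy()` → b = [4, 5, 1]
`a.append(226)` → a = [4, 5, 1, 226]
`print(a)` → prints [4, 5, 1, 226]
`print(b)` → prints [4, 5, 1]

Answer:
[4, 5, 1, 226]
[4, 5, 1]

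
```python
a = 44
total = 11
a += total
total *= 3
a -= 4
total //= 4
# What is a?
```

Trace:
`a = 44` → a = 44
`total = 11` → total = 11
`a += total` → a = 55
`total *= 3` → total = 33
`a -= 4` → a = 51
`total //= 4` → total = 8
So a = 51

Answer: 51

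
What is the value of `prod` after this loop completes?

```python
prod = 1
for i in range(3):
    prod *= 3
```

3^3 = 27
`prod` takes the values: 1 → 3 → 9 → 27

Answer: 27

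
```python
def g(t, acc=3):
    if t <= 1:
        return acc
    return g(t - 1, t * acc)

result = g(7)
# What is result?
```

Accumulator trace (n, acc): (7, 3) -> (6, 21) -> (5, 126) -> (4, 630) -> (3, 2520) -> (2, 7560) -> (1, 15120) -> return 15120

Answer: 15120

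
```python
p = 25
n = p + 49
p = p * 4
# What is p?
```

Trace:
`p = 25` → p = 25
`n = p + 49` → n = 74
`p = p * 4` → p = 100
So p = 100

Answer: 100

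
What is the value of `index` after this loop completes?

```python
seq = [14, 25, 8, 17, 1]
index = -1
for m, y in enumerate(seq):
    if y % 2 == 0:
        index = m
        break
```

First even number index in [14, 25, 8, 17, 1]
`index` takes the values: -1 → 0

Answer: 0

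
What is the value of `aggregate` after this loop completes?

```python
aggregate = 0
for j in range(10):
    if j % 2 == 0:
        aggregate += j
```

Sum of even numbers 0 to 9
`aggregate` takes the values: 0 → 2 → 6 → 12 → 20

Answer: 20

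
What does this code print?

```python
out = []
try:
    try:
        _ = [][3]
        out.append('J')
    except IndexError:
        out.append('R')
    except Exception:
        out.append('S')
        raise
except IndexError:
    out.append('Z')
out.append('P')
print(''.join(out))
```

Execution trace: 'R' (inner except IndexError) → 'P' (after the try/except). Output: RP

Answer: RP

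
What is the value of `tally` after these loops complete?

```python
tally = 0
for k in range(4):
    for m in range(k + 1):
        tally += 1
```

Triangle: 1 + 2 + ... + 4
`tally` takes the values: 0 → 1 → 2 → 3 → 4 → 5 → 6 → 7 → 8 → 9 → 10

Answer: 10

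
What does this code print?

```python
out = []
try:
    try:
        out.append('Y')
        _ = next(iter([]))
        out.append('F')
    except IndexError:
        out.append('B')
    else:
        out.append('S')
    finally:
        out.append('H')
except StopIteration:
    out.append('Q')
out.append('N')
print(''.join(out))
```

Execution trace: 'Y' (try body) → 'H' (finally) → 'Q' (outer except StopIteration) → 'N' (after the try/except). Output: YHQN

Answer: YHQN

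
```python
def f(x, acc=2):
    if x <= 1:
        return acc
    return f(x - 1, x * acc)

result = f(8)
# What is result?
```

Accumulator trace (n, acc): (8, 2) -> (7, 16) -> (6, 112) -> (5, 672) -> (4, 3360) -> (3, 13440) -> (2, 40320) -> (1, 80640) -> return 80640

Answer: 80640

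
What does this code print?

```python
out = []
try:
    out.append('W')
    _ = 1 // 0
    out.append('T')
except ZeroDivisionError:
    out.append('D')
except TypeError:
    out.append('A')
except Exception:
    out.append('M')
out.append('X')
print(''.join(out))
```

Execution trace: 'W' (try body) → 'D' (except ZeroDivisionError) → 'X' (after the try/except). Output: WDX

Answer: WDX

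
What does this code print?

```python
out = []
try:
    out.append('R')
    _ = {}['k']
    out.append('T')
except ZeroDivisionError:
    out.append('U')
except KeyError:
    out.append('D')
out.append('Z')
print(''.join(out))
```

Execution trace: 'R' (try body) → 'D' (except KeyError) → 'Z' (after the try/except). Output: RDZ

Answer: RDZ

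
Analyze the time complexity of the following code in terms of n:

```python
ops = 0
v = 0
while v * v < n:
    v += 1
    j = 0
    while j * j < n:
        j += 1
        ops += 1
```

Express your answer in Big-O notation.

Each loop level contributes: √n × √n. Multiplying the contributions gives O(n).

Answer: O(n)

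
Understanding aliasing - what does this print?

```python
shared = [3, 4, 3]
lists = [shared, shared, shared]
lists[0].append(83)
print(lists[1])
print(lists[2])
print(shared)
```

Key concept: list of same reference.
Step by step:
`shared = [3, 4, 3]` → shared = [3, 4, 3]
`lists = [shared, shared, shared]` → lists = [[3, 4, 3], [3, 4, 3], [3, 4, 3]]
`lists[0].append(83)` → shared = [3, 4, 3, 83]; lists = [[3, 4, 3, 83], [3, 4, 3, 83], [3, 4, 3, 83]]
`print(lists[1])` → prints [3, 4, 3, 83]
`print(lists[2])` → prints [3, 4, 3, 83]
`print(shared)` → prints [3, 4, 3, 83]

Answer:
[3, 4, 3, 83]
[3, 4, 3, 83]
[3, 4, 3, 83]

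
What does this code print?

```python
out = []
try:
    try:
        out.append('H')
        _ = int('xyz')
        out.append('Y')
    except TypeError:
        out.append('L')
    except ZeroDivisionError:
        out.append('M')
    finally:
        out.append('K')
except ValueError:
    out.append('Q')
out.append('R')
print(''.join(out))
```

Execution trace: 'H' (inner try body) → 'K' (inner finally) → 'Q' (outer except ValueError) → 'R' (after the try/except). Output: HKQR

Answer: HKQR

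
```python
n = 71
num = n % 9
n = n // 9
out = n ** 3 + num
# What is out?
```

Trace:
`n = 71` → n = 71
`num = n % 9` → num = 8
`n = n // 9` → n = 7
`out = n ** 3 + num` → out = 351
So out = 351

Answer: 351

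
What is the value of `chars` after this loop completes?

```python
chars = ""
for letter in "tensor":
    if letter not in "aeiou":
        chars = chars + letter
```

Remove vowels from 'tensor'
`chars` takes the values: "" → "t" → "tn" → "tns" → "tnsr"

Answer: "tnsr"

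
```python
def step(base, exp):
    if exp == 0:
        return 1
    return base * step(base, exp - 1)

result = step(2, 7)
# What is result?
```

step(2, 7) = 2 * 2 * 2 * 2 * 2 * 2 * 2 = 128

Answer: 128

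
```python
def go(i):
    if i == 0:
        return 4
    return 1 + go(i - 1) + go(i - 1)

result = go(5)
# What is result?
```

go(i) = 1 + 2·go(i-1), go(0)=4. Closed form: (4+1)·2^5 - 1 = 159.

Answer: 159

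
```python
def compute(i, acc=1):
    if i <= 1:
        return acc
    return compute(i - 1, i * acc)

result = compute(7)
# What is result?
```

Accumulator trace (n, acc): (7, 1) -> (6, 7) -> (5, 42) -> (4, 210) -> (3, 840) -> (2, 2520) -> (1, 5040) -> return 5040

Answer: 5040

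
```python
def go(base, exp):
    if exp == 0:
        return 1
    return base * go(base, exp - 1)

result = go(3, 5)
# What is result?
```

go(3, 5) = 3 * 3 * 3 * 3 * 3 = 243

Answer: 243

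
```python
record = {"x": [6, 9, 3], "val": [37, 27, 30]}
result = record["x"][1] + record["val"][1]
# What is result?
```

Trace:
`record = {"x": [6, 9, 3], "val": [37, 27, 30]}` → record = {'x': [6, 9, 3], 'val': [37, 27, 30]}
`result = record["x"][1] + record["val"][1]` → result = 36
So result = 36

Answer: 36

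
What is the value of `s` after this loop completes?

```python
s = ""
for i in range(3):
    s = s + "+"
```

Repeat '+' 3 times
`s` takes the values: "" → "+" → "++" → "+++"

Answer: "+++"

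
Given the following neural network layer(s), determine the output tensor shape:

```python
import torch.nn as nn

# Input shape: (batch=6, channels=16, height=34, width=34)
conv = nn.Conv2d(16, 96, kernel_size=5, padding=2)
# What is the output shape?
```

Input: (6, 16, 34, 34) -> Output: (6, 96, 34, 34)

Answer: (6, 96, 34, 34)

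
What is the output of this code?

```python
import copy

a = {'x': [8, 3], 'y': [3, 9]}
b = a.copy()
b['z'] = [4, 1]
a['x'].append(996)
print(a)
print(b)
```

Key concept: shallow copy of dict with mutable values.
Step by step:
`a = {'x': [8, 3], 'y': [3, 9]}` → a = {'x': [8, 3], 'y': [3, 9]}
`b = a.copy()` → b = {'x': [8, 3], 'y': [3, 9]}
`b['z'] = [4, 1]` → b = {'x': [8, 3], 'y': [3, 9], 'z': [4, 1]}
`a['x'].append(996)` → a = {'x': [8, 3, 996], 'y': [3, 9]}; b = {'x': [8, 3, 996], 'y': [3, 9], 'z': [4, 1]}
`print(a)` → prints {'x': [8, 3, 996], 'y': [3, 9]}
`print(b)` → prints {'x': [8, 3, 996], 'y': [3, 9], 'z': [4, 1]}

Answer:
{'x': [8, 3, 996], 'y': [3, 9]}
{'x': [8, 3, 996], 'y': [3, 9], 'z': [4, 1]}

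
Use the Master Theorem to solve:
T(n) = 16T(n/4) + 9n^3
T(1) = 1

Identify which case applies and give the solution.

a=16, b=4, f(n)=9n^3. log_4(16) = 2. Since c=3 > 2 and the regularity condition holds (16(n/4)^3 = (16/4^3)n^3 with 16/4^3 < 1), Case 3 applies: T(n) = Θ(f(n)) = O(n^3).

Answer: O(n^3) - Case 3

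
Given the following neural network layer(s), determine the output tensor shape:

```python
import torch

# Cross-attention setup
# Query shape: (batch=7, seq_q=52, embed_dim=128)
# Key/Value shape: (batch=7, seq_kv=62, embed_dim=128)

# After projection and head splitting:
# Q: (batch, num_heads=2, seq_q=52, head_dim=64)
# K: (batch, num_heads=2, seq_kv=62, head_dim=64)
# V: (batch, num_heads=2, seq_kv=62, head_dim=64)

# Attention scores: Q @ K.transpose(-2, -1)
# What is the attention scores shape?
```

Input: (7, 52, 128) -> Output: (7, 2, 52, 62)

Answer: (7, 2, 52, 62)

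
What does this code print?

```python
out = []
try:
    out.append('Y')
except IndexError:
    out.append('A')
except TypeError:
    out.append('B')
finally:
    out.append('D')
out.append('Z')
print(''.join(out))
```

Execution trace: 'Y' (try body, no exception) → 'D' (finally) → 'Z' (after the try/except). Output: YDZ

Answer: YDZ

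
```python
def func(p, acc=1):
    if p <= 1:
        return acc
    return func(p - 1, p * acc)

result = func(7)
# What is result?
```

Accumulator trace (n, acc): (7, 1) -> (6, 7) -> (5, 42) -> (4, 210) -> (3, 840) -> (2, 2520) -> (1, 5040) -> return 5040

Answer: 5040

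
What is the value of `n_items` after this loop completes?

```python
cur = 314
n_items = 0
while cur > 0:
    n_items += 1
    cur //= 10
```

Count digits by repeated division by 10
`n_items` takes the values: 0 → 1 → 2 → 3

Answer: 3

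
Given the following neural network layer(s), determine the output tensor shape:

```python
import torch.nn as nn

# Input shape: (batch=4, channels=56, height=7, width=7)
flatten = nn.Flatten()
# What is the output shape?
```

Input: (4, 56, 7, 7) -> Output: (4, 2744)

Answer: (4, 2744)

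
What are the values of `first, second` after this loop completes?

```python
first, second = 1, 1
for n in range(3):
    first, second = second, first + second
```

Fibonacci: after 3 iterations
`first, second` takes the values: (1, 1) → (1, 2) → (2, 3) → (3, 5)

Answer: 3, 5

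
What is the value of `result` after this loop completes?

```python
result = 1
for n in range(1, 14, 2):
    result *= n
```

Product of 1, 3, 5, ... up to 13
`result` takes the values: 1 → 3 → 15 → 105 → 945 → 10395 → 135135

Answer: 135135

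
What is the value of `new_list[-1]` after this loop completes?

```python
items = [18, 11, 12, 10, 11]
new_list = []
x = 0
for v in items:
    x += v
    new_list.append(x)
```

Cumulative sum ends at 62
`new_list` takes the values: [] → [18] → [18, 29] → [18, 29, 41] → [18, 29, 41, 51] → [18, 29, 41, 51, 62]
So `new_list[-1]` = 62

Answer: 62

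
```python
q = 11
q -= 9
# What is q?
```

Trace:
`q = 11` → q = 11
`q -= 9` → q = 2
So q = 2

Answer: 2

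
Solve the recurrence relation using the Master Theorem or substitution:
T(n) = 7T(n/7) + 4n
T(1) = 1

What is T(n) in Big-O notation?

By Master Theorem: a=7, b=7, f(n)=4n. Since log_7(7) = 1 and f(n) = Θ(n^1), Case 2 applies. T(n) = O(n log n).

Answer: O(n log n)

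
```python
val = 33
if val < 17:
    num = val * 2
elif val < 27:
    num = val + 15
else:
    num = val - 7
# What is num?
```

Trace:
`val = 33` → val = 33
`if val < 17: ...` → val < 17 is False, val < 27 is False, take else branch → num = 26
So num = 26

Answer: 26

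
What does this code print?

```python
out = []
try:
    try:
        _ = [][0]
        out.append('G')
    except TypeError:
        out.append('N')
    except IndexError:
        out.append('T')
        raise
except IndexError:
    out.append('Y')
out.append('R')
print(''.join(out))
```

Execution trace: 'T' (except IndexError) → 'Y' (outer except IndexError) → 'R' (after the try/except). Output: TYR

Answer: TYR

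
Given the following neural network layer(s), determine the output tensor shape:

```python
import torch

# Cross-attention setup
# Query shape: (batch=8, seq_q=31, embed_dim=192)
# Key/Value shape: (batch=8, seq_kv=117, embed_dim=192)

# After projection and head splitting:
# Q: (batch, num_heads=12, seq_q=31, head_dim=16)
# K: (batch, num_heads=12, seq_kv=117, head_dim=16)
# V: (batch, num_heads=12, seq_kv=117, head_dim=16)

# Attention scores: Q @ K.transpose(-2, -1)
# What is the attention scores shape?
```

Input: (8, 31, 192) -> Output: (8, 12, 31, 117)

Answer: (8, 12, 31, 117)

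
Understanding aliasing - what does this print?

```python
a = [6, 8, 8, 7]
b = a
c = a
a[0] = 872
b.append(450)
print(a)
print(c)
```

Key concept: multiple aliases.
Step by step:
`a = [6, 8, 8, 7]` → a = [6, 8, 8, 7]
`b = a` → b = [6, 8, 8, 7] (same object as a)
`c = a` → c = [6, 8, 8, 7] (same object as a, b)
`a[0] = 872` → a = [872, 8, 8, 7] (same object as b, c); b = [872, 8, 8, 7] (same object as a, c); c = [872, 8, 8, 7] (same object as a, b)
`b.append(450)` → a = [872, 8, 8, 7, 450] (same object as b, c); b = [872, 8, 8, 7, 450] (same object as a, c); c = [872, 8, 8, 7, 450] (same object as a, b)
`print(a)` → prints [872, 8, 8, 7, 450]
`print(c)` → prints [872, 8, 8, 7, 450]

Answer:
[872, 8, 8, 7, 450]
[872, 8, 8, 7, 450]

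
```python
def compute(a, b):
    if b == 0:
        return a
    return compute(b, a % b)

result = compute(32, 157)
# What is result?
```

compute(32, 157) -> compute(157, 32) -> compute(32, 29) -> compute(29, 3) -> compute(3, 2) -> compute(2, 1) -> compute(1, 0) -> 1

Answer: 1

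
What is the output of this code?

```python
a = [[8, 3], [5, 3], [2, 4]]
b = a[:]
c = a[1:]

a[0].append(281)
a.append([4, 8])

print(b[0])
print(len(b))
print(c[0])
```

Key concept: slice with nested mutation.
Step by step:
`a = [[8, 3], [5, 3], [2, 4]]` → a = [[8, 3], [5, 3], [2, 4]]
`b = a[:]` → b = [[8, 3], [5, 3], [2, 4]]
`c = a[1:]` → c = [[5, 3], [2, 4]]
`a[0].append(281)` → a = [[8, 3, 281], [5, 3], [2, 4]]; b = [[8, 3, 281], [5, 3], [2, 4]]
`a.append([4, 8])` → a = [[8, 3, 281], [5, 3], [2, 4], [4, 8]]
`print(b[0])` → prints [8, 3, 281]
`print(len(b))` → prints 3
`print(c[0])` → prints [5, 3]

Answer:
[8, 3, 281]
3
[5, 3]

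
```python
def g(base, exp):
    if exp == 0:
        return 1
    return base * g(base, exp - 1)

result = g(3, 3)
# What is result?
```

g(3, 3) = 3 * 3 * 3 = 27

Answer: 27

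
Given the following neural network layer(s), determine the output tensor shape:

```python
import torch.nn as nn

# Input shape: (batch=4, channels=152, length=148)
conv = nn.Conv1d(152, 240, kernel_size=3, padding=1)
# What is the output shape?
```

Input: (4, 152, 148) -> Output: (4, 240, 148)

Answer: (4, 240, 148)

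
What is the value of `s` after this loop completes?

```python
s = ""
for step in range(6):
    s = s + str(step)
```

Concatenate digits 0 to 5
`s` takes the values: "" → "0" → "01" → "012" → "0123" → "01234" → "012345"

Answer: "012345"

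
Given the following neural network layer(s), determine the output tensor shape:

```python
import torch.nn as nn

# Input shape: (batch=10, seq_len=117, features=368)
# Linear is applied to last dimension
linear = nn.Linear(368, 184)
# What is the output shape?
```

Input: (10, 117, 368) -> Output: (10, 117, 184)

Answer: (10, 117, 184)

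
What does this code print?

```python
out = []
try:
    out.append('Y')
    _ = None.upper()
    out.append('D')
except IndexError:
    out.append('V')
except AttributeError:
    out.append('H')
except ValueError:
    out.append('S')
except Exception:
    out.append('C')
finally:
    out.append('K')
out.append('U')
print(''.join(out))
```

Execution trace: 'Y' (try body) → 'H' (except AttributeError) → 'K' (finally) → 'U' (after the try/except). Output: YHKU

Answer: YHKU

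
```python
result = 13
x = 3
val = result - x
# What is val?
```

Trace:
`result = 13` → result = 13
`x = 3` → x = 3
`val = result - x` → val = 10
So val = 10

Answer: 10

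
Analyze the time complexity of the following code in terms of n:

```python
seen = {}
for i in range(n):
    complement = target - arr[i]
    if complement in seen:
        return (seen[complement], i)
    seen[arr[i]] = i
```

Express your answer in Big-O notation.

This is Two sum with hash map. Time complexity: O(n).

Answer: O(n)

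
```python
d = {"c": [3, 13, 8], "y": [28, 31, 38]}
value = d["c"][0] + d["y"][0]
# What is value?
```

Trace:
`d = {"c": [3, 13, 8], "y": [28, 31, 38]}` → d = {'c': [3, 13, 8], 'y': [28, 31, 38]}
`value = d["c"][0] + d["y"][0]` → value = 31
So value = 31

Answer: 31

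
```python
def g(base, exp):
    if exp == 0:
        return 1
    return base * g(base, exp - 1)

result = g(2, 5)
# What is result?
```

g(2, 5) = 2 * 2 * 2 * 2 * 2 = 32

Answer: 32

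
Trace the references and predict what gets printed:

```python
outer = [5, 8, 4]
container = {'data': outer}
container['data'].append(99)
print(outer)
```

Key concept: dict holds reference to list.
Step by step:
`outer = [5, 8, 4]` → outer = [5, 8, 4]
`container = {'data': outer}` → container = {'data': [5, 8, 4]}
`container['data'].append(99)` → outer = [5, 8, 4, 99]; container = {'data': [5, 8, 4, 99]}
`print(outer)` → prints [5, 8, 4, 99]

Answer: [5, 8, 4, 99]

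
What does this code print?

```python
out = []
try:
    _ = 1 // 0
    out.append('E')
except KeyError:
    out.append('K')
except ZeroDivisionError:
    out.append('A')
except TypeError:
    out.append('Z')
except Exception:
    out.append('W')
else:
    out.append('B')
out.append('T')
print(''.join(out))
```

Execution trace: 'A' (except ZeroDivisionError) → 'T' (after the try/except). Output: AT

Answer: AT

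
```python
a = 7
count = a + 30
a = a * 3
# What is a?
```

Trace:
`a = 7` → a = 7
`count = a + 30` → count = 37
`a = a * 3` → a = 21
So a = 21

Answer: 21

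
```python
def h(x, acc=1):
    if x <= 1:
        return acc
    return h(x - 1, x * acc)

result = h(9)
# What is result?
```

Accumulator trace (n, acc): (9, 1) -> (8, 9) -> (7, 72) -> (6, 504) -> (5, 3024) -> (4, 15120) -> (3, 60480) -> (2, 181440) -> (1, 362880) -> return 362880

Answer: 362880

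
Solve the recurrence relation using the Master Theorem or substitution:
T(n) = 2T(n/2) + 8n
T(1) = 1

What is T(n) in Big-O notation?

By Master Theorem: a=2, b=2, f(n)=8n. Since log_2(2) = 1 and f(n) = Θ(n^1), Case 2 applies. T(n) = O(n log n).

Answer: O(n log n)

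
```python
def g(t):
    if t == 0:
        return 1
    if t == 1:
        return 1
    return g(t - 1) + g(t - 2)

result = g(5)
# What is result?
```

Build up from base cases: g(0)=1, g(1)=1, g(2)=2, g(3)=3, g(4)=5, g(5)=8

Answer: 8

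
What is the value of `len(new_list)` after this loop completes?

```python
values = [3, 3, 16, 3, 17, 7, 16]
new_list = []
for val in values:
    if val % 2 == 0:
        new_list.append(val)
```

Count even numbers in [3, 3, 16, 3, 17, 7, 16]
`new_list` takes the values: [] → [16] → [16, 16]
So `len(new_list)` = 2

Answer: 2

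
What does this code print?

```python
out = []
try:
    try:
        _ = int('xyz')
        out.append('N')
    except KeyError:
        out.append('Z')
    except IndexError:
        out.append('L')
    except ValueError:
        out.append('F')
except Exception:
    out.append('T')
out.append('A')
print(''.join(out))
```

Execution trace: 'F' (inner except ValueError) → 'A' (after the try/except). Output: FA

Answer: FA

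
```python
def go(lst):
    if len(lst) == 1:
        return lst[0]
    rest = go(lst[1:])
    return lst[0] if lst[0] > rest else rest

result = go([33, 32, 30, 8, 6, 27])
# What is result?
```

Recursive max over [33, 32, 30, 8, 6, 27] = 33

Answer: 33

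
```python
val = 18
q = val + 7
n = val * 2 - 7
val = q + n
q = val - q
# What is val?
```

Trace:
`val = 18` → val = 18
`q = val + 7` → q = 25
`n = val * 2 - 7` → n = 29
`val = q + n` → val = 54
`q = val - q` → q = 29
So val = 54

Answer: 54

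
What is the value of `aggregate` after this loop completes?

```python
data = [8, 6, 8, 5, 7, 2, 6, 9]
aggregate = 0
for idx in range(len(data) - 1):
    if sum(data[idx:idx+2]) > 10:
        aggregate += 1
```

Count windows with sum > 10
`aggregate` takes the values: 0 → 1 → 2 → 3 → 4 → 5

Answer: 5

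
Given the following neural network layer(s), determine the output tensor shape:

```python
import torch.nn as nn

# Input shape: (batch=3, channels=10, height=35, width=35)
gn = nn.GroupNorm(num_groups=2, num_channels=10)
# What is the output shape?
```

Input: (3, 10, 35, 35) -> Output: (3, 10, 35, 35)

Answer: (3, 10, 35, 35)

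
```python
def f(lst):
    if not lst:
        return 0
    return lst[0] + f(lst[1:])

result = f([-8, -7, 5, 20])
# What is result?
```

(-8) + (-7) + 5 + 20 + 0 = 10

Answer: 10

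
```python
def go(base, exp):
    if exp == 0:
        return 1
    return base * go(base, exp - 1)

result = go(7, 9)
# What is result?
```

go(7, 9) = 7 * 7 * 7 * 7 * 7 * 7 * 7 * 7 * 7 = 40353607

Answer: 40353607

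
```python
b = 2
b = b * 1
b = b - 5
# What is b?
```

Trace:
`b = 2` → b = 2
`b = b * 1` → b = 2
`b = b - 5` → b = -3
So b = -3

Answer: -3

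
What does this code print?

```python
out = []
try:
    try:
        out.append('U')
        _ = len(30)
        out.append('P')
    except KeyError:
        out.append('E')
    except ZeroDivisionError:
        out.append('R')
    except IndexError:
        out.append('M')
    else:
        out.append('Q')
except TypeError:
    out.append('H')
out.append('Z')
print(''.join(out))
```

Execution trace: 'U' (try body) → 'H' (outer except TypeError) → 'Z' (after the try/except). Output: UHZ

Answer: UHZ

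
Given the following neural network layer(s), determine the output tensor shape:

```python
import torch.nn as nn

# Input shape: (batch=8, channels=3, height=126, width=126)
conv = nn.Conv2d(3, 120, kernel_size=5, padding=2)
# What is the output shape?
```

Input: (8, 3, 126, 126) -> Output: (8, 120, 126, 126)

Answer: (8, 120, 126, 126)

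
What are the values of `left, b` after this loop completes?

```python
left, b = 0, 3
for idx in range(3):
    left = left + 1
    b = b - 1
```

left goes 0→3, b goes 3→0
`left, b` takes the values: (0, 3) → (1, 3) → (1, 2) → (2, 2) → (2, 1) → (3, 1) → (3, 0)

Answer: 3, 0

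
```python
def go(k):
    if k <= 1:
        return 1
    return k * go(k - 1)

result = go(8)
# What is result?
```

go(8) = 8 * 7 * 6 * 5 * 4 * 3 * 2 * 1 = 40320

Answer: 40320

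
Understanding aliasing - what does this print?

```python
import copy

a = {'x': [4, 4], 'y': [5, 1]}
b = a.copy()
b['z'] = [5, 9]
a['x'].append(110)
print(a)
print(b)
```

Key concept: shallow copy of dict with mutable values.
Step by step:
`a = {'x': [4, 4], 'y': [5, 1]}` → a = {'x': [4, 4], 'y': [5, 1]}
`b = a.copy()` → b = {'x': [4, 4], 'y': [5, 1]}
`b['z'] = [5, 9]` → b = {'x': [4, 4], 'y': [5, 1], 'z': [5, 9]}
`a['x'].append(110)` → a = {'x': [4, 4, 110], 'y': [5, 1]}; b = {'x': [4, 4, 110], 'y': [5, 1], 'z': [5, 9]}
`print(a)` → prints {'x': [4, 4, 110], 'y': [5, 1]}
`print(b)` → prints {'x': [4, 4, 110], 'y': [5, 1], 'z': [5, 9]}

Answer:
{'x': [4, 4, 110], 'y': [5, 1]}
{'x': [4, 4, 110], 'y': [5, 1], 'z': [5, 9]}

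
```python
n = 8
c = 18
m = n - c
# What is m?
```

Trace:
`n = 8` → n = 8
`c = 18` → c = 18
`m = n - c` → m = -10
So m = -10

Answer: -10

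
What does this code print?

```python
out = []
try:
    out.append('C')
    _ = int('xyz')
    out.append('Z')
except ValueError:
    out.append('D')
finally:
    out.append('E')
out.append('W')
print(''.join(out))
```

Execution trace: 'C' (try body) → 'D' (except ValueError) → 'E' (finally) → 'W' (after the try/except). Output: CDEW

Answer: CDEW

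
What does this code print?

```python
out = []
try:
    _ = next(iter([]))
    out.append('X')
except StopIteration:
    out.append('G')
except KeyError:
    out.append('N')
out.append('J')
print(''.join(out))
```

Execution trace: 'G' (except StopIteration) → 'J' (after the try/except). Output: GJ

Answer: GJ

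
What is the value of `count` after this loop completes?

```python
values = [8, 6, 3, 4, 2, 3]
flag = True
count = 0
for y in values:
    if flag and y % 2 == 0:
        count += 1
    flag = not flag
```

Count even values at even positions
`count` takes the values: 0 → 1 → 2

Answer: 2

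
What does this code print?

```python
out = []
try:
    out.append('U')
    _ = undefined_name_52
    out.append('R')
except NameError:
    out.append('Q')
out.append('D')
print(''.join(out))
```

Execution trace: 'U' (try body) → 'Q' (except NameError) → 'D' (after the try/except). Output: UQD

Answer: UQD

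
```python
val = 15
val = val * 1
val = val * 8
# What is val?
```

Trace:
`val = 15` → val = 15
`val = val * 1` → val = 15
`val = val * 8` → val = 120
So val = 120

Answer: 120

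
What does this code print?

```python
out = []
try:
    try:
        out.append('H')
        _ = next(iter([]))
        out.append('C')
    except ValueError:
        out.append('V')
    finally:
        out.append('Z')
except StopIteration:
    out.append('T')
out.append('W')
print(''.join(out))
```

Execution trace: 'H' (try body) → 'Z' (finally) → 'T' (outer except StopIteration) → 'W' (after the try/except). Output: HZTW

Answer: HZTW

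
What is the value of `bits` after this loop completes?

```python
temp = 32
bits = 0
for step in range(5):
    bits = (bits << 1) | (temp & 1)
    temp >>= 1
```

Reverse lowest 5 bits of 32
`bits` takes the values: 0

Answer: 0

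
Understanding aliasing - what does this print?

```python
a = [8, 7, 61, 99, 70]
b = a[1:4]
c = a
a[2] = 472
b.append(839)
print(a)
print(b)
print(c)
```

Key concept: slice vs alias.
Step by step:
`a = [8, 7, 61, 99, 70]` → a = [8, 7, 61, 99, 70]
`b = a[1:4]` → b = [7, 61, 99]
`c = a` → c = [8, 7, 61, 99, 70] (same object as a)
`a[2] = 472` → a = [8, 7, 472, 99, 70] (same object as c); c = [8, 7, 472, 99, 70] (same object as a)
`b.append(839)` → b = [7, 61, 99, 839]
`print(a)` → prints [8, 7, 472, 99, 70]
`print(b)` → prints [7, 61, 99, 839]
`print(c)` → prints [8, 7, 472, 99, 70]

Answer:
[8, 7, 472, 99, 70]
[7, 61, 99, 839]
[8, 7, 472, 99, 70]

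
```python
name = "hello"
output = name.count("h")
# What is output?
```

Trace:
`name = "hello"` → name = 'hello'
`output = name.count("h")` → output = 1
So output = 1

Answer: 1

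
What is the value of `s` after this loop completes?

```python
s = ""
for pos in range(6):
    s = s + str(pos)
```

Concatenate digits 0 to 5
`s` takes the values: "" → "0" → "01" → "012" → "0123" → "01234" → "012345"

Answer: "012345"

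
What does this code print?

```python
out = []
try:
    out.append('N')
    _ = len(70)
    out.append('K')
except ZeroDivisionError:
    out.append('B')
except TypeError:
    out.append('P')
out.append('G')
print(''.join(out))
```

Execution trace: 'N' (try body) → 'P' (except TypeError) → 'G' (after the try/except). Output: NPG

Answer: NPG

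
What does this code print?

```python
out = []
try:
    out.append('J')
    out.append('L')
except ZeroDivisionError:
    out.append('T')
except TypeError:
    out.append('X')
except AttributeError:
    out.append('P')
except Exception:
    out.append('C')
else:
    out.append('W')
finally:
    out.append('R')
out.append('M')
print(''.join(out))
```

Execution trace: 'J' (try body) → 'L' (try body, no exception) → 'W' (else) → 'R' (finally) → 'M' (after the try/except). Output: JLWRM

Answer: JLWRM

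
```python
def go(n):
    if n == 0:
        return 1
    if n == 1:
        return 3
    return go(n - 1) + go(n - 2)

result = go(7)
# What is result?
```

Build up from base cases: go(0)=1, go(1)=3, go(2)=4, go(3)=7, go(4)=11, go(5)=18, go(6)=29, ..., go(7)=47

Answer: 47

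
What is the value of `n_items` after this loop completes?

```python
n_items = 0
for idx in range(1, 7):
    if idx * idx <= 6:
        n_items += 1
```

Count numbers where idx² ≤ 6
`n_items` takes the values: 0 → 1 → 2

Answer: 2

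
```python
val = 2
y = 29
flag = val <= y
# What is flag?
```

Trace:
`val = 2` → val = 2
`y = 29` → y = 29
`flag = val <= y` → flag = True
So flag = True

Answer: True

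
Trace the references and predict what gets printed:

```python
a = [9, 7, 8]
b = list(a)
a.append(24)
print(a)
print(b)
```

Key concept: list() constructor creates copy.
Step by step:
`a = [9, 7, 8]` → a = [9, 7, 8]
`b = list(a)` → b = [9, 7, 8]
`a.append(24)` → a = [9, 7, 8, 24]
`print(a)` → prints [9, 7, 8, 24]
`print(b)` → prints [9, 7, 8]

Answer:
[9, 7, 8, 24]
[9, 7, 8]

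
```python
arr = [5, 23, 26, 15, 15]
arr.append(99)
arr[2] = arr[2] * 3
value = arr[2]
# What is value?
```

Trace:
`arr = [5, 23, 26, 15, 15]` → arr = [5, 23, 26, 15, 15]
`arr.append(99)` → arr = [5, 23, 26, 15, 15, 99]
`arr[2] = arr[2] * 3` → arr = [5, 23, 78, 15, 15, 99]
`value = arr[2]` → value = 78
So value = 78

Answer: 78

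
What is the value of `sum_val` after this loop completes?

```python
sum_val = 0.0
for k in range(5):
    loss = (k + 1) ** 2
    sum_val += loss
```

Sum of squared losses 1² + 2² + ... + 5²
`sum_val` takes the values: 0.0 → 1.0 → 5.0 → 14.0 → 30.0 → 55.0

Answer: 55.0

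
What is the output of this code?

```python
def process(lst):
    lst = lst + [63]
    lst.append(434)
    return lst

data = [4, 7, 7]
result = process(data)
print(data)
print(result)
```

Key concept: rebinding parameter vs mutation.
Step by step:
`data = [4, 7, 7]` → data = [4, 7, 7]
`result = process(data)` → result = [4, 7, 7, 63, 434]
`print(data)` → prints [4, 7, 7]
`print(result)` → prints [4, 7, 7, 63, 434]

Answer:
[4, 7, 7]
[4, 7, 7, 63, 434]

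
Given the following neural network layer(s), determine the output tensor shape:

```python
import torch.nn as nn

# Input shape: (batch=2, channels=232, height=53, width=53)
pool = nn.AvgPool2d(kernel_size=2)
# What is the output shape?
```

Input: (2, 232, 53, 53) -> Output: (2, 232, 26, 26)

Answer: (2, 232, 26, 26)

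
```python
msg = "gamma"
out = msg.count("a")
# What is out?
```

Trace:
`msg = "gamma"` → msg = 'gamma'
`out = msg.count("a")` → out = 2
So out = 2

Answer: 2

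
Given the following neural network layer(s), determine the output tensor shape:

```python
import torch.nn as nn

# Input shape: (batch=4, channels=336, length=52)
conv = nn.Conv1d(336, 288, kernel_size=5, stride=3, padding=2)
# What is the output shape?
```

Input: (4, 336, 52) -> Output: (4, 288, 18)

Answer: (4, 288, 18)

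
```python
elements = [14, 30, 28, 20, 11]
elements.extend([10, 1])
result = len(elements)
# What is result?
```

Trace:
`elements = [14, 30, 28, 20, 11]` → elements = [14, 30, 28, 20, 11]
`elements.extend([10, 1])` → elements = [14, 30, 28, 20, 11, 10, 1]
`result = len(elements)` → result = 7
So result = 7

Answer: 7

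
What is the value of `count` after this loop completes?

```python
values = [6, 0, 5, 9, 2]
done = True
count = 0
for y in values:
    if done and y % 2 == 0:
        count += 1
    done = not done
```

Count even values at even positions
`count` takes the values: 0 → 1 → 2

Answer: 2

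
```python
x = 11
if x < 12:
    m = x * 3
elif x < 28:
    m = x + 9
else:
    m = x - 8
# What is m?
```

Trace:
`x = 11` → x = 11
`if x < 12: ...` → x < 12 is True → m = 33
So m = 33

Answer: 33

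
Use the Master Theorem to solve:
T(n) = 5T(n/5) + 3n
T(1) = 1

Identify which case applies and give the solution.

a=5, b=5, f(n)=3n. log_5(5) = 1. Since c=1 = 1, Case 2 applies: T(n) = Θ(n^log_b(a) · log n) = O(n log n).

Answer: O(n log n) - Case 2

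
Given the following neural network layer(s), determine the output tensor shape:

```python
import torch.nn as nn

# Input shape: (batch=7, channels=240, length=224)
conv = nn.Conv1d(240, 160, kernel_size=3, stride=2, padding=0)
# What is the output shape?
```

Input: (7, 240, 224) -> Output: (7, 160, 111)

Answer: (7, 160, 111)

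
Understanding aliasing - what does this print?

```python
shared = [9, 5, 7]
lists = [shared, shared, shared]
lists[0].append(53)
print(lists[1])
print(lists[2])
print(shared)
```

Key concept: list of same reference.
Step by step:
`shared = [9, 5, 7]` → shared = [9, 5, 7]
`lists = [shared, shared, shared]` → lists = [[9, 5, 7], [9, 5, 7], [9, 5, 7]]
`lists[0].append(53)` → shared = [9, 5, 7, 53]; lists = [[9, 5, 7, 53], [9, 5, 7, 53], [9, 5, 7, 53]]
`print(lists[1])` → prints [9, 5, 7, 53]
`print(lists[2])` → prints [9, 5, 7, 53]
`print(shared)` → prints [9, 5, 7, 53]

Answer:
[9, 5, 7, 53]
[9, 5, 7, 53]
[9, 5, 7, 53]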